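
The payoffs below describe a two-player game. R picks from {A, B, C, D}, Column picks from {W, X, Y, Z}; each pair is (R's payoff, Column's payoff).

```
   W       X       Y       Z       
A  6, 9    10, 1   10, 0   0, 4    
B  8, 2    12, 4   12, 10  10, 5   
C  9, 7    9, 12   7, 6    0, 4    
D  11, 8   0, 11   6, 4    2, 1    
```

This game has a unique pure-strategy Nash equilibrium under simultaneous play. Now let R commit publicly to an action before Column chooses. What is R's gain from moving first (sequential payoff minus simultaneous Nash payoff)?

0

Solve by backward induction (R leads).
- A: BR = W, leader payoff 6.
- B: BR = Y, leader payoff 12.
- C: BR = X, leader payoff 9.
- D: BR = X, leader payoff 0.
Among 6, 12, 9, 0, the best is 12 at B. Subgame-perfect outcome: (B, Y) with payoffs (12, 10).
Now find the simultaneous Nash equilibrium.
R's best replies: W→D; X→B; Y→B; Z→B.
Column's best replies: A→W; B→Y; C→X; D→X.
The unique mutual best reply is (B, Y), giving (12, 10).
R's commitment gain: 12 − 12 = 0.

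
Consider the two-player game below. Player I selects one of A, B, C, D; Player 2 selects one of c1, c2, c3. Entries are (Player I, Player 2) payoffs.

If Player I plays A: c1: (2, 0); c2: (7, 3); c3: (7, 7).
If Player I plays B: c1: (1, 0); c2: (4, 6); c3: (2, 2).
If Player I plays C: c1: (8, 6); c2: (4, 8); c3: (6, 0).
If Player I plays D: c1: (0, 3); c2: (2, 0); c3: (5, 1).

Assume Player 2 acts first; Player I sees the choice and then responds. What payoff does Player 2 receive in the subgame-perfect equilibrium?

7

Solve by backward induction (Player 2 leads).
- c1: Player I compares 2, 1, 8, 0 and picks C; Player 2 would get 6.
- c2: Player I compares 7, 4, 4, 2 and picks A; Player 2 would get 3.
- c3: Player I compares 7, 2, 6, 5 and picks A; Player 2 would get 7.
Maximizing over 6, 3, 7, Player 2 chooses c3. Subgame-perfect outcome: (A, c3) with payoffs (7, 7).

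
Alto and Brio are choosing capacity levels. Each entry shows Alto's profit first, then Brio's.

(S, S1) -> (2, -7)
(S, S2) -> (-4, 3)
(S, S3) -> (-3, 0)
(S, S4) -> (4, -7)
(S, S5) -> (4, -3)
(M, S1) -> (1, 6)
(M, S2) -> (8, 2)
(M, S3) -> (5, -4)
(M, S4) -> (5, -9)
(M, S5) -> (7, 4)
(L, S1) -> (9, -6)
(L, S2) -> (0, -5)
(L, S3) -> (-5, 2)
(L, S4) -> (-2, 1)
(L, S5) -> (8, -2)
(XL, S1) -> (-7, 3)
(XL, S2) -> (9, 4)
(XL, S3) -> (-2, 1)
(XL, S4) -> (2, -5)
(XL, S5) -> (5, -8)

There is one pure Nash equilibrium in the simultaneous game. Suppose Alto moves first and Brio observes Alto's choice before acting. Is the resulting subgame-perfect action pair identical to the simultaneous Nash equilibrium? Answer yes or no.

yes

Solve by backward induction (Alto leads).
- S: BR = S2, leader payoff -4.
- M: BR = S1, leader payoff 1.
- L: BR = S3, leader payoff -5.
- XL: BR = S2, leader payoff 9.
Among -4, 1, -5, 9, the best is 9 at XL. Subgame-perfect outcome: (XL, S2) with payoffs (9, 4).
Under simultaneous play:
Alto's best replies: S1→L; S2→XL; S3→M; S4→M; S5→L.
Brio's best replies: S→S2; M→S1; L→S3; XL→S2.
The unique mutual best reply is (XL, S2), giving (9, 4).
Sequential outcome (XL, S2) coincides with the Nash profile (XL, S2).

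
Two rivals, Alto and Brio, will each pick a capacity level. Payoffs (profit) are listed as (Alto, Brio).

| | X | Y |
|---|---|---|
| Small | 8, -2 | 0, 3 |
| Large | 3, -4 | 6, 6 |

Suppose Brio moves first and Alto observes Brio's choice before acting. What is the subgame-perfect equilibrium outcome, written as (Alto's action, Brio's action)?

(Large, Y)

Alto best-responds to each possible Brio move:
- X: BR = Small, leader payoff -2.
- Y: BR = Large, leader payoff 6.
Maximizing over -2, 6, Brio chooses Y. Subgame-perfect outcome: (Large, Y) with payoffs (6, 6).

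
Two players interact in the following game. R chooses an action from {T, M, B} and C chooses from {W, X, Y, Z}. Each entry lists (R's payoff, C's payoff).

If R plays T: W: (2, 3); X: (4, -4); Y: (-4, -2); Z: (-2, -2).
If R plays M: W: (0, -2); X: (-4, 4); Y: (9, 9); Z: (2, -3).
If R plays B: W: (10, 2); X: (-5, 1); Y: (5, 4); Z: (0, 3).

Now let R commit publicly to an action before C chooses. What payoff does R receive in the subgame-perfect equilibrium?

Solve by backward induction (R leads).
- T → C plays W (best of 3, -4, -2, -2); R gets 2.
- M → C plays Y (best of -2, 4, 9, -3); R gets 9.
- B → C plays Y (best of 2, 1, 4, 3); R gets 5.
R's induced payoffs are 2, 9, 5, so R commits to M. Subgame-perfect outcome: (M, Y) with payoffs (9, 9).

9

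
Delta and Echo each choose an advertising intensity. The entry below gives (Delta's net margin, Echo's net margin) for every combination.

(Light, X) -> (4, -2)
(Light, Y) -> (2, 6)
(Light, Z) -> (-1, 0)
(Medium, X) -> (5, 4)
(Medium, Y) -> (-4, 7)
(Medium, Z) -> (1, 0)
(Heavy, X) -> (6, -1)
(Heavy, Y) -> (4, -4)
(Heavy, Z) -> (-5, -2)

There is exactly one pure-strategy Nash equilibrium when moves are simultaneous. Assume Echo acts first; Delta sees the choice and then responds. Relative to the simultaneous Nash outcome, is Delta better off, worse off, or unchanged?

Solve by backward induction (Echo leads).
- X: BR = Heavy, leader payoff -1.
- Y: BR = Heavy, leader payoff -4.
- Z: BR = Medium, leader payoff 0.
Maximizing over -1, -4, 0, Echo chooses Z. Subgame-perfect outcome: (Medium, Z) with payoffs (1, 0).
For the simultaneous game, intersect best replies.
Delta's best replies: X→Heavy; Y→Heavy; Z→Medium.
Echo's best replies: Light→Y; Medium→Y; Heavy→X.
Only (Heavy, X) has each player best-responding; Nash payoffs (6, -1).
Delta earns 1 sequentially versus 6 at the Nash outcome: worse off.

worse off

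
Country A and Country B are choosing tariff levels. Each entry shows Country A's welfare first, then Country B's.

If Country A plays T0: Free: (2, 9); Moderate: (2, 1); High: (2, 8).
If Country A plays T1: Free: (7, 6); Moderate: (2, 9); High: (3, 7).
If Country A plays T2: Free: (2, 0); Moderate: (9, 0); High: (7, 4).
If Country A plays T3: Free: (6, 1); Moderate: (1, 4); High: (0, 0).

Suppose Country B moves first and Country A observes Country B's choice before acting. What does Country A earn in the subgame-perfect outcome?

Work backward from Country A's decision.
- Free → Country A plays T1 (best of 2, 7, 2, 6); Country B gets 6.
- Moderate → Country A plays T2 (best of 2, 2, 9, 1); Country B gets 0.
- High → Country A plays T2 (best of 2, 3, 7, 0); Country B gets 4.
Among 6, 0, 4, the best is 6 at Free. Subgame-perfect outcome: (T1, Free) with payoffs (7, 6).

7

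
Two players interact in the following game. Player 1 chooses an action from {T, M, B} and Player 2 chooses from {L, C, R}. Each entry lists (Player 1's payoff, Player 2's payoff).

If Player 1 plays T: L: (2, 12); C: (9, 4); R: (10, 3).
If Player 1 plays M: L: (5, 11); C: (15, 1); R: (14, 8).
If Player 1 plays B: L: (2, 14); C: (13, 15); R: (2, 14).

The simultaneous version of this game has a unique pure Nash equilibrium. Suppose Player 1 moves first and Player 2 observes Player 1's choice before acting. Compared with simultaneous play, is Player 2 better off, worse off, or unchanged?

better off

Backward induction with Player 1 moving first.
- T → Player 2 plays L (best of 12, 4, 3); Player 1 gets 2.
- M → Player 2 plays L (best of 11, 1, 8); Player 1 gets 5.
- B → Player 2 plays C (best of 14, 15, 14); Player 1 gets 13.
Among 2, 5, 13, the best is 13 at B. Subgame-perfect outcome: (B, C) with payoffs (13, 15).
For the simultaneous game, intersect best replies.
Player 1's best replies: L→M; C→M; R→M.
Player 2's best replies: T→L; M→L; B→C.
Only (M, L) has each player best-responding; Nash payoffs (5, 11).
Player 2 earns 15 sequentially versus 11 at the Nash outcome: better off.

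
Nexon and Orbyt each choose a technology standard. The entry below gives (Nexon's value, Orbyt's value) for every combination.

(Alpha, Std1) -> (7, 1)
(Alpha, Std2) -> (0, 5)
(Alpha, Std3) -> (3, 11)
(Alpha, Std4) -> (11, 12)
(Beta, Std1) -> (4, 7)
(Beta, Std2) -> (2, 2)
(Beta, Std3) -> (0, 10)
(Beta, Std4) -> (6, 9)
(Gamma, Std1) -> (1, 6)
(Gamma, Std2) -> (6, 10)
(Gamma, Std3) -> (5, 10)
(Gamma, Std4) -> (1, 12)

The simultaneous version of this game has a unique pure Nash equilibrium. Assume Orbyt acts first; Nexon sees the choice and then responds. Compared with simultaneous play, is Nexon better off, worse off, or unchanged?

Solve by backward induction (Orbyt leads).
- Std1 → Nexon plays Alpha (best of 7, 4, 1); Orbyt gets 1.
- Std2 → Nexon plays Gamma (best of 0, 2, 6); Orbyt gets 10.
- Std3 → Nexon plays Gamma (best of 3, 0, 5); Orbyt gets 10.
- Std4 → Nexon plays Alpha (best of 11, 6, 1); Orbyt gets 12.
Orbyt's induced payoffs are 1, 10, 10, 12, so Orbyt commits to Std4. Subgame-perfect outcome: (Alpha, Std4) with payoffs (11, 12).
Under simultaneous play:
Nexon's best replies: Std1→Alpha; Std2→Gamma; Std3→Gamma; Std4→Alpha.
Orbyt's best replies: Alpha→Std4; Beta→Std3; Gamma→Std4.
The unique mutual best reply is (Alpha, Std4), giving (11, 12).
Nexon earns 11 sequentially versus 11 at the Nash outcome: unchanged.

unchanged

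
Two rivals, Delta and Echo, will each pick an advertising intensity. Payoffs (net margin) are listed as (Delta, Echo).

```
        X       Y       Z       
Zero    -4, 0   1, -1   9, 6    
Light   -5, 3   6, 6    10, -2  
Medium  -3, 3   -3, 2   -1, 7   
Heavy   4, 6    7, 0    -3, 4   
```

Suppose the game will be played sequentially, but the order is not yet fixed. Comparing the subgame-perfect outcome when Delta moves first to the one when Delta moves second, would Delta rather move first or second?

If Delta leads: Echo's best replies are Zero→Z, Light→Y, Medium→Z, Heavy→X; Delta's induced payoffs 9, 6, -1, 4; outcome (Zero, Z), payoffs (9, 6).
If Echo leads: Delta's best replies are X→Heavy, Y→Heavy, Z→Light; Echo's induced payoffs 6, 0, -2; outcome (Heavy, X), payoffs (4, 6).
Delta gets 9 moving first and 4 moving second, so Delta prefers to move first.

first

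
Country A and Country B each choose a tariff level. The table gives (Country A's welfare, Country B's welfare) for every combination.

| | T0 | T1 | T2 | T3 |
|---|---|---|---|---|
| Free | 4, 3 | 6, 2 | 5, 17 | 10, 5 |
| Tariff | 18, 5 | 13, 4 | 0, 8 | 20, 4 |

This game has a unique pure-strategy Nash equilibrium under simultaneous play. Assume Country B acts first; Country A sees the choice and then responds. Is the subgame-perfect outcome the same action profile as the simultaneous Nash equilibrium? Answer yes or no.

yes

Backward induction with Country B moving first.
- T0 → Country A plays Tariff (best of 4, 18); Country B gets 5.
- T1 → Country A plays Tariff (best of 6, 13); Country B gets 4.
- T2 → Country A plays Free (best of 5, 0); Country B gets 17.
- T3 → Country A plays Tariff (best of 10, 20); Country B gets 4.
Country B's induced payoffs are 5, 4, 17, 4, so Country B commits to T2. Subgame-perfect outcome: (Free, T2) with payoffs (5, 17).
For the simultaneous game, intersect best replies.
Country A's best replies: T0→Tariff; T1→Tariff; T2→Free; T3→Tariff.
Country B's best replies: Free→T2; Tariff→T2.
The unique mutual best reply is (Free, T2), giving (5, 17).
Sequential outcome (Free, T2) coincides with the Nash profile (Free, T2).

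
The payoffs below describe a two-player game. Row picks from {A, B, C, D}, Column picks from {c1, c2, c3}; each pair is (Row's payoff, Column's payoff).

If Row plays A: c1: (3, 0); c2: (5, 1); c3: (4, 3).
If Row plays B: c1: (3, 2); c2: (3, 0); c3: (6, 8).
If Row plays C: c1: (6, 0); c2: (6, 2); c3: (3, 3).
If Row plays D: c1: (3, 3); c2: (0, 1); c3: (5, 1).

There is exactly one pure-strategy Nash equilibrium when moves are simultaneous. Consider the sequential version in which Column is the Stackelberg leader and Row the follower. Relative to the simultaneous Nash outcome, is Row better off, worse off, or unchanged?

unchanged

Backward induction with Column moving first.
- c1: Row compares 3, 3, 6, 3 and picks C; Column would get 0.
- c2: Row compares 5, 3, 6, 0 and picks C; Column would get 2.
- c3: Row compares 4, 6, 3, 5 and picks B; Column would get 8.
Column's induced payoffs are 0, 2, 8, so Column commits to c3. Subgame-perfect outcome: (B, c3) with payoffs (6, 8).
Under simultaneous play:
Row's best replies: c1→C; c2→C; c3→B.
Column's best replies: A→c3; B→c3; C→c3; D→c1.
The unique mutual best reply is (B, c3), giving (6, 8).
Row earns 6 sequentially versus 6 at the Nash outcome: unchanged.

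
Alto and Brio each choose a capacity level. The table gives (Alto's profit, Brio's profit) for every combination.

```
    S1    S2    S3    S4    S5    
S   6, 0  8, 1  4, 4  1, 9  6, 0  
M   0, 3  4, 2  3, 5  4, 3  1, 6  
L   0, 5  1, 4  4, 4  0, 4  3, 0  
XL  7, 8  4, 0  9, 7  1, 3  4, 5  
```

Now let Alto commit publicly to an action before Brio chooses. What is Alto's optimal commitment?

XL

Work backward from Brio's decision.
- S: BR = S4, leader payoff 1.
- M: BR = S5, leader payoff 1.
- L: BR = S1, leader payoff 0.
- XL: BR = S1, leader payoff 7.
Alto's induced payoffs are 1, 1, 0, 7, so Alto commits to XL. Subgame-perfect outcome: (XL, S1) with payoffs (7, 8).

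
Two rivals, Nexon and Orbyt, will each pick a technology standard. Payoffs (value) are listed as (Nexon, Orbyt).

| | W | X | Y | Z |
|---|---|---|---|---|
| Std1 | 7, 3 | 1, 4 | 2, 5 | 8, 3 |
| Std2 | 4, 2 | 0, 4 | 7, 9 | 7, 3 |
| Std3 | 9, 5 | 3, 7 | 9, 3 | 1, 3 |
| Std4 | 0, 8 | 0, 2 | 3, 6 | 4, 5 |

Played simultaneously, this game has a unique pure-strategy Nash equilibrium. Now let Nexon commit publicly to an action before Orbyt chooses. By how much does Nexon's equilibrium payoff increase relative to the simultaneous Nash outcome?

4

Orbyt best-responds to each possible Nexon move:
- Std1: BR = Y, leader payoff 2.
- Std2: BR = Y, leader payoff 7.
- Std3: BR = X, leader payoff 3.
- Std4: BR = W, leader payoff 0.
Among 2, 7, 3, 0, the best is 7 at Std2. Subgame-perfect outcome: (Std2, Y) with payoffs (7, 9).
Under simultaneous play:
Nexon's best replies: W→Std3; X→Std3; Y→Std3; Z→Std1.
Orbyt's best replies: Std1→Y; Std2→Y; Std3→X; Std4→W.
The unique mutual best reply is (Std3, X), giving (3, 7).
Nexon's commitment gain: 7 − 3 = 4.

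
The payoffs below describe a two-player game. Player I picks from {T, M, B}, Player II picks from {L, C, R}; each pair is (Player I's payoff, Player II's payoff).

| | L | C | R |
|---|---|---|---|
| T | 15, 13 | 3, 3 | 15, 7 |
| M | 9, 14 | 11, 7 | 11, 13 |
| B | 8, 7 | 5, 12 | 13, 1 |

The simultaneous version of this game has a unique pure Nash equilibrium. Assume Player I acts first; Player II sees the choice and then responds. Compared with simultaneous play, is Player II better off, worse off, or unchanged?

Player II best-responds to each possible Player I move:
- T → Player II plays L (best of 13, 3, 7); Player I gets 15.
- M → Player II plays L (best of 14, 7, 13); Player I gets 9.
- B → Player II plays C (best of 7, 12, 1); Player I gets 5.
Maximizing over 15, 9, 5, Player I chooses T. Subgame-perfect outcome: (T, L) with payoffs (15, 13).
Under simultaneous play:
Player I's best replies: L→T; C→M; R→T.
Player II's best replies: T→L; M→L; B→C.
The unique mutual best reply is (T, L), giving (15, 13).
Player II earns 13 sequentially versus 13 at the Nash outcome: unchanged.

unchanged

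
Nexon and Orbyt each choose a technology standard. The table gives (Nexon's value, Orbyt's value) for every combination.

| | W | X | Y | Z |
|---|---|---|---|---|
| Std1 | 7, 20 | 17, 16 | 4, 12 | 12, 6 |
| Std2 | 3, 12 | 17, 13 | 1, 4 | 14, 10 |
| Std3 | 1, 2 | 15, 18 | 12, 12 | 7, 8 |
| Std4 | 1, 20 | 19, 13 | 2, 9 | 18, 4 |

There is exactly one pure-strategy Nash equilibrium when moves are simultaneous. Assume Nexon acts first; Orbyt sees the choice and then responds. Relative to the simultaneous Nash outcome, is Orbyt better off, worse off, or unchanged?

Backward induction with Nexon moving first.
- Std1 → Orbyt plays W (best of 20, 16, 12, 6); Nexon gets 7.
- Std2 → Orbyt plays X (best of 12, 13, 4, 10); Nexon gets 17.
- Std3 → Orbyt plays X (best of 2, 18, 12, 8); Nexon gets 15.
- Std4 → Orbyt plays W (best of 20, 13, 9, 4); Nexon gets 1.
Nexon's induced payoffs are 7, 17, 15, 1, so Nexon commits to Std2. Subgame-perfect outcome: (Std2, X) with payoffs (17, 13).
For the simultaneous game, intersect best replies.
Nexon's best replies: W→Std1; X→Std4; Y→Std3; Z→Std4.
Orbyt's best replies: Std1→W; Std2→X; Std3→X; Std4→W.
The unique mutual best reply is (Std1, W), giving (7, 20).
Orbyt earns 13 sequentially versus 20 at the Nash outcome: worse off.

worse off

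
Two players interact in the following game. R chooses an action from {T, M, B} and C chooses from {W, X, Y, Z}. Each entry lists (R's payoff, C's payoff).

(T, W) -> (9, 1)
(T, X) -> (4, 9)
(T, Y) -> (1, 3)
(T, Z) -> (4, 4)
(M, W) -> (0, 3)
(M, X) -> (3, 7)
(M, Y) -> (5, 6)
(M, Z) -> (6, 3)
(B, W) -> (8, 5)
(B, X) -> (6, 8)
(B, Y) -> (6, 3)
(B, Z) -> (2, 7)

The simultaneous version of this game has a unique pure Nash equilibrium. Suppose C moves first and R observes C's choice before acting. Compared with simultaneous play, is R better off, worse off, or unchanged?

Work backward from R's decision.
- W: BR = T, leader payoff 1.
- X: BR = B, leader payoff 8.
- Y: BR = B, leader payoff 3.
- Z: BR = M, leader payoff 3.
C's induced payoffs are 1, 8, 3, 3, so C commits to X. Subgame-perfect outcome: (B, X) with payoffs (6, 8).
Now find the simultaneous Nash equilibrium.
R's best replies: W→T; X→B; Y→B; Z→M.
C's best replies: T→X; M→X; B→X.
The unique mutual best reply is (B, X), giving (6, 8).
R earns 6 sequentially versus 6 at the Nash outcome: unchanged.

unchanged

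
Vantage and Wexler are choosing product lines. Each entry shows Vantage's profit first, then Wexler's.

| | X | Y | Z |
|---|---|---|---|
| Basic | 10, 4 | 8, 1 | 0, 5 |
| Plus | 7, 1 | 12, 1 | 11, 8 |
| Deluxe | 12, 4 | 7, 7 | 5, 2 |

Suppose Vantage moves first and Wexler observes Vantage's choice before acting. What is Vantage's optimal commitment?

Wexler best-responds to each possible Vantage move:
- Basic: BR = Z, leader payoff 0.
- Plus: BR = Z, leader payoff 11.
- Deluxe: BR = Y, leader payoff 7.
Vantage's induced payoffs are 0, 11, 7, so Vantage commits to Plus. Subgame-perfect outcome: (Plus, Z) with payoffs (11, 8).

Plus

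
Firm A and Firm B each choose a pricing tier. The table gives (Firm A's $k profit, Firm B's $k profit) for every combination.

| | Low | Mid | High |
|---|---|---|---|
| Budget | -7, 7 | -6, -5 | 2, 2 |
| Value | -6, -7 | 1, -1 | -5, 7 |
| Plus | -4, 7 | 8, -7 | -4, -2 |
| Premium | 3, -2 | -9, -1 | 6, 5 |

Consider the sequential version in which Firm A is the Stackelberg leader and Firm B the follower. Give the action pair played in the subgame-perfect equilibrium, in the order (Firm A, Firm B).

Backward induction with Firm A moving first.
- Budget: BR = Low, leader payoff -7.
- Value: BR = High, leader payoff -5.
- Plus: BR = Low, leader payoff -4.
- Premium: BR = High, leader payoff 6.
Firm A's induced payoffs are -7, -5, -4, 6, so Firm A commits to Premium. Subgame-perfect outcome: (Premium, High) with payoffs (6, 5).

(Premium, High)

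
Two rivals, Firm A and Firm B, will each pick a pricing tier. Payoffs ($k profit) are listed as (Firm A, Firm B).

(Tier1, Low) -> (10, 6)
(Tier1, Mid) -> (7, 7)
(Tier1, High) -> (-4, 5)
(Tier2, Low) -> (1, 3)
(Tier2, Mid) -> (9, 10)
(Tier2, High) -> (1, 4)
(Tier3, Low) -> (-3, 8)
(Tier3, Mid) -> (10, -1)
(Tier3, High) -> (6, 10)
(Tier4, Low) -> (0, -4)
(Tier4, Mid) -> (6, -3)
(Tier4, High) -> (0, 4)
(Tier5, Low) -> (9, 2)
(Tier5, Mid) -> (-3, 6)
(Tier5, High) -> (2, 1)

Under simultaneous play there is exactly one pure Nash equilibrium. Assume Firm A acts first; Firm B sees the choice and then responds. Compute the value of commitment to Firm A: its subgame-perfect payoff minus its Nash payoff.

3

Solve by backward induction (Firm A leads).
- Tier1: Firm B compares 6, 7, 5 and picks Mid; Firm A would get 7.
- Tier2: Firm B compares 3, 10, 4 and picks Mid; Firm A would get 9.
- Tier3: Firm B compares 8, -1, 10 and picks High; Firm A would get 6.
- Tier4: Firm B compares -4, -3, 4 and picks High; Firm A would get 0.
- Tier5: Firm B compares 2, 6, 1 and picks Mid; Firm A would get -3.
Maximizing over 7, 9, 6, 0, -3, Firm A chooses Tier2. Subgame-perfect outcome: (Tier2, Mid) with payoffs (9, 10).
Under simultaneous play:
Firm A's best replies: Low→Tier1; Mid→Tier3; High→Tier3.
Firm B's best replies: Tier1→Mid; Tier2→Mid; Tier3→High; Tier4→High; Tier5→Mid.
Only (Tier3, High) has each player best-responding; Nash payoffs (6, 10).
Firm A's commitment gain: 9 − 6 = 3.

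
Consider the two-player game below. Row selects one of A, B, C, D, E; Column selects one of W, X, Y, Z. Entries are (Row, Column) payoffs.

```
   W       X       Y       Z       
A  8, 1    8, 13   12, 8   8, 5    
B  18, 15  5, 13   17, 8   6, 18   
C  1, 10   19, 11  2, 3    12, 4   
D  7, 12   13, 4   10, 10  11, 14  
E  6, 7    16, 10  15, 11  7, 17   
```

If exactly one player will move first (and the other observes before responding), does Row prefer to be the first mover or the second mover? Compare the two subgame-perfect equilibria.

first

If Row leads: Column's best replies are A→X, B→Z, C→X, D→Z, E→Z; Row's induced payoffs 8, 6, 19, 11, 7; outcome (C, X), payoffs (19, 11).
If Column leads: Row's best replies are W→B, X→C, Y→B, Z→C; Column's induced payoffs 15, 11, 8, 4; outcome (B, W), payoffs (18, 15).
Row gets 19 moving first and 18 moving second, so Row prefers to move first.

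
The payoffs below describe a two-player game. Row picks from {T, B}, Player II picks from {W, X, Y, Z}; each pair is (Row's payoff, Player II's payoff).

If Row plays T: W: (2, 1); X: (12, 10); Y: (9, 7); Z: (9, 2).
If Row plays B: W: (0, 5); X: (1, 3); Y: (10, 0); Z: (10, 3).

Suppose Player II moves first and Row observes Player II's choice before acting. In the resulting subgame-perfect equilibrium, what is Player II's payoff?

Solve by backward induction (Player II leads).
- W → Row plays T (best of 2, 0); Player II gets 1.
- X → Row plays T (best of 12, 1); Player II gets 10.
- Y → Row plays B (best of 9, 10); Player II gets 0.
- Z → Row plays B (best of 9, 10); Player II gets 3.
Maximizing over 1, 10, 0, 3, Player II chooses X. Subgame-perfect outcome: (T, X) with payoffs (12, 10).

10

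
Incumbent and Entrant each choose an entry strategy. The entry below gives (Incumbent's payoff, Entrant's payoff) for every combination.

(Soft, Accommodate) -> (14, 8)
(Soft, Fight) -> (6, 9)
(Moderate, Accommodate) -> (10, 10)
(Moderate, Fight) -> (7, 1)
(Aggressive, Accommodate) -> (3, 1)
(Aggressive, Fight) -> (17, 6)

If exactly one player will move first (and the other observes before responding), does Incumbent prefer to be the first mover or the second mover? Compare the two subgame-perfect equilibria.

If Incumbent leads: Entrant's best replies are Soft→Fight, Moderate→Accommodate, Aggressive→Fight; Incumbent's induced payoffs 6, 10, 17; outcome (Aggressive, Fight), payoffs (17, 6).
If Entrant leads: Incumbent's best replies are Accommodate→Soft, Fight→Aggressive; Entrant's induced payoffs 8, 6; outcome (Soft, Accommodate), payoffs (14, 8).
Incumbent gets 17 moving first and 14 moving second, so Incumbent prefers to move first.

first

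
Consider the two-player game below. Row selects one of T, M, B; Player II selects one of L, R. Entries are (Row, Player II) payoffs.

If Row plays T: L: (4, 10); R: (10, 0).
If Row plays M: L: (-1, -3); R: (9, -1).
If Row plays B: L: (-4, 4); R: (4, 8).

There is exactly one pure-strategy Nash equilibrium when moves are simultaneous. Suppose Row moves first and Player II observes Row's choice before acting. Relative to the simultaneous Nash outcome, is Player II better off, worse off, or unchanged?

Work backward from Player II's decision.
- T: BR = L, leader payoff 4.
- M: BR = R, leader payoff 9.
- B: BR = R, leader payoff 4.
Maximizing over 4, 9, 4, Row chooses M. Subgame-perfect outcome: (M, R) with payoffs (9, -1).
For the simultaneous game, intersect best replies.
Row's best replies: L→T; R→T.
Player II's best replies: T→L; M→R; B→R.
The unique mutual best reply is (T, L), giving (4, 10).
Player II earns -1 sequentially versus 10 at the Nash outcome: worse off.

worse off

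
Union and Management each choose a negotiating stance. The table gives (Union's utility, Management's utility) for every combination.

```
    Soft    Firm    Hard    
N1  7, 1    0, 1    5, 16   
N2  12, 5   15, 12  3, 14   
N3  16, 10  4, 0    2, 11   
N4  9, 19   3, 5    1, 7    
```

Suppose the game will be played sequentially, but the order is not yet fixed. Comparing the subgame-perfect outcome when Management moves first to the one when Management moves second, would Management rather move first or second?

second

If Union leads: Management's best replies are N1→Hard, N2→Hard, N3→Hard, N4→Soft; Union's induced payoffs 5, 3, 2, 9; outcome (N4, Soft), payoffs (9, 19).
If Management leads: Union's best replies are Soft→N3, Firm→N2, Hard→N1; Management's induced payoffs 10, 12, 16; outcome (N1, Hard), payoffs (5, 16).
Management gets 16 moving first and 19 moving second, so Management prefers to move second.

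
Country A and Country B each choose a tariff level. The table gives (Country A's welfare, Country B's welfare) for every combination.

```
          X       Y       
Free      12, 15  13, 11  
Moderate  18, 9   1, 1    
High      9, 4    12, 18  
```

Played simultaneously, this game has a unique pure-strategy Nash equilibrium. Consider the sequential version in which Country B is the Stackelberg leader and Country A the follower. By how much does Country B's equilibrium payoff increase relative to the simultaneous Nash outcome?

2

Backward induction with Country B moving first.
- X: BR = Moderate, leader payoff 9.
- Y: BR = Free, leader payoff 11.
Maximizing over 9, 11, Country B chooses Y. Subgame-perfect outcome: (Free, Y) with payoffs (13, 11).
Now find the simultaneous Nash equilibrium.
Country A's best replies: X→Moderate; Y→Free.
Country B's best replies: Free→X; Moderate→X; High→Y.
The unique mutual best reply is (Moderate, X), giving (18, 9).
Country B's commitment gain: 11 − 9 = 2.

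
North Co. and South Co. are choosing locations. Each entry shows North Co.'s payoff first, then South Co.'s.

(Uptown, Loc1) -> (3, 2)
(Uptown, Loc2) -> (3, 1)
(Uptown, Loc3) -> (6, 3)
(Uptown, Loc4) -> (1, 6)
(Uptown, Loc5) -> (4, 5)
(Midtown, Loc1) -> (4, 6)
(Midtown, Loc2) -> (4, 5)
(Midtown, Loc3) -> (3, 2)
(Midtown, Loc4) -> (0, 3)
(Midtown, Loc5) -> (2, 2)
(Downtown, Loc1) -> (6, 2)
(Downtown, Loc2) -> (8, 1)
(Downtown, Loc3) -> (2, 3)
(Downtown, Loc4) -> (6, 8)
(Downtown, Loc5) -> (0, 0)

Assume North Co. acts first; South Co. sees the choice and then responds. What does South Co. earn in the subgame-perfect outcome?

8

Solve by backward induction (North Co. leads).
- Uptown: BR = Loc4, leader payoff 1.
- Midtown: BR = Loc1, leader payoff 4.
- Downtown: BR = Loc4, leader payoff 6.
Among 1, 4, 6, the best is 6 at Downtown. Subgame-perfect outcome: (Downtown, Loc4) with payoffs (6, 8).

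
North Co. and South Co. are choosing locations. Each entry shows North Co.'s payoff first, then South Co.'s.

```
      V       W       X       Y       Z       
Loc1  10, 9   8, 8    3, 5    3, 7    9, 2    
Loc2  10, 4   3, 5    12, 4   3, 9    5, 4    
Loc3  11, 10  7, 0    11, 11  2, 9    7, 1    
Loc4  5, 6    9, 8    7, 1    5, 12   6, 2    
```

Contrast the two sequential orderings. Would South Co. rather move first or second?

first

If North Co. leads: South Co.'s best replies are Loc1→V, Loc2→Y, Loc3→X, Loc4→Y; North Co.'s induced payoffs 10, 3, 11, 5; outcome (Loc3, X), payoffs (11, 11).
If South Co. leads: North Co.'s best replies are V→Loc3, W→Loc4, X→Loc2, Y→Loc4, Z→Loc1; South Co.'s induced payoffs 10, 8, 4, 12, 2; outcome (Loc4, Y), payoffs (5, 12).
South Co. gets 12 moving first and 11 moving second, so South Co. prefers to move first.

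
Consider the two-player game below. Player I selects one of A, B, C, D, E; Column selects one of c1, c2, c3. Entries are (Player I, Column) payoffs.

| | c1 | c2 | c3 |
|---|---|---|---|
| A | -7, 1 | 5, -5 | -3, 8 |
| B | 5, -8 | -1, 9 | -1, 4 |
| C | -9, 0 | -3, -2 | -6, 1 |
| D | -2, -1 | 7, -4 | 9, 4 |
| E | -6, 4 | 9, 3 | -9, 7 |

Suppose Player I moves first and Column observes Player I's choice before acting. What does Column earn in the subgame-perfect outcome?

4

Column best-responds to each possible Player I move:
- A → Column plays c3 (best of 1, -5, 8); Player I gets -3.
- B → Column plays c2 (best of -8, 9, 4); Player I gets -1.
- C → Column plays c3 (best of 0, -2, 1); Player I gets -6.
- D → Column plays c3 (best of -1, -4, 4); Player I gets 9.
- E → Column plays c3 (best of 4, 3, 7); Player I gets -9.
Maximizing over -3, -1, -6, 9, -9, Player I chooses D. Subgame-perfect outcome: (D, c3) with payoffs (9, 4).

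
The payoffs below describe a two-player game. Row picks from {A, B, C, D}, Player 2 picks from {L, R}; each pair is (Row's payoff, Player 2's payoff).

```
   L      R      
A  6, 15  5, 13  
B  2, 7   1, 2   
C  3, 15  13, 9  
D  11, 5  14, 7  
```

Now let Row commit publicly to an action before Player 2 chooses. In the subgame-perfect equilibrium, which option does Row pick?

Player 2 best-responds to each possible Row move:
- A: Player 2 compares 15, 13 and picks L; Row would get 6.
- B: Player 2 compares 7, 2 and picks L; Row would get 2.
- C: Player 2 compares 15, 9 and picks L; Row would get 3.
- D: Player 2 compares 5, 7 and picks R; Row would get 14.
Maximizing over 6, 2, 3, 14, Row chooses D. Subgame-perfect outcome: (D, R) with payoffs (14, 7).

D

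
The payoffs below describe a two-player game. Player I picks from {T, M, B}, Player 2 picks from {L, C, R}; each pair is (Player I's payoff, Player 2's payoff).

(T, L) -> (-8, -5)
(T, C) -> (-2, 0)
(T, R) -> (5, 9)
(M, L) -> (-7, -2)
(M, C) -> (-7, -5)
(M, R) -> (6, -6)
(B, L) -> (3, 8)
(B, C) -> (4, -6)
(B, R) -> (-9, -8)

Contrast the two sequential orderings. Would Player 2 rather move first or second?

second

If Player I leads: Player 2's best replies are T→R, M→L, B→L; Player I's induced payoffs 5, -7, 3; outcome (T, R), payoffs (5, 9).
If Player 2 leads: Player I's best replies are L→B, C→B, R→M; Player 2's induced payoffs 8, -6, -6; outcome (B, L), payoffs (3, 8).
Player 2 gets 8 moving first and 9 moving second, so Player 2 prefers to move second.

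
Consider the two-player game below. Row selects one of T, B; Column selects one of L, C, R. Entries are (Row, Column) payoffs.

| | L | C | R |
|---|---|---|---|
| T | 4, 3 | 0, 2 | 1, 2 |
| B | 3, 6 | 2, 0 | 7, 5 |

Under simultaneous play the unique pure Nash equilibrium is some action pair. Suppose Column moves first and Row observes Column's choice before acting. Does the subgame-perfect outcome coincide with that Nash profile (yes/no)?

no

Row best-responds to each possible Column move:
- L: Row compares 4, 3 and picks T; Column would get 3.
- C: Row compares 0, 2 and picks B; Column would get 0.
- R: Row compares 1, 7 and picks B; Column would get 5.
Maximizing over 3, 0, 5, Column chooses R. Subgame-perfect outcome: (B, R) with payoffs (7, 5).
Now find the simultaneous Nash equilibrium.
Row's best replies: L→T; C→B; R→B.
Column's best replies: T→L; B→L.
Only (T, L) has each player best-responding; Nash payoffs (4, 3).
Sequential outcome (B, R) differs from the Nash profile (T, L).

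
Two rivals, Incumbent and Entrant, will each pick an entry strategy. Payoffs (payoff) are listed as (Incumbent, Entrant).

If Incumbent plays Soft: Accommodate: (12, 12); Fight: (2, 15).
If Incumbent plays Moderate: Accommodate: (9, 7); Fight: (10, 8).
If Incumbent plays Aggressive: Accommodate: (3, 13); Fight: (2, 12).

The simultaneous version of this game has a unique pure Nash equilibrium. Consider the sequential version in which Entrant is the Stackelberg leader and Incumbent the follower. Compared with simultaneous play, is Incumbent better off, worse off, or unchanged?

better off

Incumbent best-responds to each possible Entrant move:
- Accommodate → Incumbent plays Soft (best of 12, 9, 3); Entrant gets 12.
- Fight → Incumbent plays Moderate (best of 2, 10, 2); Entrant gets 8.
Maximizing over 12, 8, Entrant chooses Accommodate. Subgame-perfect outcome: (Soft, Accommodate) with payoffs (12, 12).
Under simultaneous play:
Incumbent's best replies: Accommodate→Soft; Fight→Moderate.
Entrant's best replies: Soft→Fight; Moderate→Fight; Aggressive→Accommodate.
The unique mutual best reply is (Moderate, Fight), giving (10, 8).
Incumbent earns 12 sequentially versus 10 at the Nash outcome: better off.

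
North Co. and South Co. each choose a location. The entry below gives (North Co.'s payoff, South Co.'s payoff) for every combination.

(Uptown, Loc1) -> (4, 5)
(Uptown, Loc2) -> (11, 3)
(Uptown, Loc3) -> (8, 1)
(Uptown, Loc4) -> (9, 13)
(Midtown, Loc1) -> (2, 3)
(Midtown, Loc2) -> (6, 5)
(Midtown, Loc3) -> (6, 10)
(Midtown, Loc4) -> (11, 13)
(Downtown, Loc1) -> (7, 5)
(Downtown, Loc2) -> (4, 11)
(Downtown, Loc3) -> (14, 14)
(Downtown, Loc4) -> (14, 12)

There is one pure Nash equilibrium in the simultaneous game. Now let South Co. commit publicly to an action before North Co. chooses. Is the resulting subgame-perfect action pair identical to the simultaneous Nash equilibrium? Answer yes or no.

Work backward from North Co.'s decision.
- Loc1: North Co. compares 4, 2, 7 and picks Downtown; South Co. would get 5.
- Loc2: North Co. compares 11, 6, 4 and picks Uptown; South Co. would get 3.
- Loc3: North Co. compares 8, 6, 14 and picks Downtown; South Co. would get 14.
- Loc4: North Co. compares 9, 11, 14 and picks Downtown; South Co. would get 12.
Among 5, 3, 14, 12, the best is 14 at Loc3. Subgame-perfect outcome: (Downtown, Loc3) with payoffs (14, 14).
Under simultaneous play:
North Co.'s best replies: Loc1→Downtown; Loc2→Uptown; Loc3→Downtown; Loc4→Downtown.
South Co.'s best replies: Uptown→Loc4; Midtown→Loc4; Downtown→Loc3.
The unique mutual best reply is (Downtown, Loc3), giving (14, 14).
Sequential outcome (Downtown, Loc3) coincides with the Nash profile (Downtown, Loc3).

yes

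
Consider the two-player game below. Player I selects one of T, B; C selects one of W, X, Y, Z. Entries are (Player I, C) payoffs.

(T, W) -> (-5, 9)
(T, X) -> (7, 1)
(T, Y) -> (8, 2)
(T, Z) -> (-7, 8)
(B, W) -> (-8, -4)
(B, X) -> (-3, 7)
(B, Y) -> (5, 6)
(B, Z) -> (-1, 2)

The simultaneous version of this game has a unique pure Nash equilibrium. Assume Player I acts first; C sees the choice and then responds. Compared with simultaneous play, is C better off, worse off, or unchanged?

worse off

Work backward from C's decision.
- T: BR = W, leader payoff -5.
- B: BR = X, leader payoff -3.
Among -5, -3, the best is -3 at B. Subgame-perfect outcome: (B, X) with payoffs (-3, 7).
Under simultaneous play:
Player I's best replies: W→T; X→T; Y→T; Z→B.
C's best replies: T→W; B→X.
Only (T, W) has each player best-responding; Nash payoffs (-5, 9).
C earns 7 sequentially versus 9 at the Nash outcome: worse off.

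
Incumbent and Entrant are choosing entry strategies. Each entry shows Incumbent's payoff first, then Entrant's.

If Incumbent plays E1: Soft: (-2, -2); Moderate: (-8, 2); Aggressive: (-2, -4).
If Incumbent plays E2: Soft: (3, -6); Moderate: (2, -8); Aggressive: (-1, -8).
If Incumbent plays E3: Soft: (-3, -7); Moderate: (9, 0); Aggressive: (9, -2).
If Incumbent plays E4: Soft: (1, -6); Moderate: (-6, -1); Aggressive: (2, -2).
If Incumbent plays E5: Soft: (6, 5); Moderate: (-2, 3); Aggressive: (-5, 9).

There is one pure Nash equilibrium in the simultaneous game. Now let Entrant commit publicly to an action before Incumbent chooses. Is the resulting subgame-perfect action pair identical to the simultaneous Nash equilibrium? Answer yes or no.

no

Work backward from Incumbent's decision.
- Soft: Incumbent compares -2, 3, -3, 1, 6 and picks E5; Entrant would get 5.
- Moderate: Incumbent compares -8, 2, 9, -6, -2 and picks E3; Entrant would get 0.
- Aggressive: Incumbent compares -2, -1, 9, 2, -5 and picks E3; Entrant would get -2.
Among 5, 0, -2, the best is 5 at Soft. Subgame-perfect outcome: (E5, Soft) with payoffs (6, 5).
Now find the simultaneous Nash equilibrium.
Incumbent's best replies: Soft→E5; Moderate→E3; Aggressive→E3.
Entrant's best replies: E1→Moderate; E2→Soft; E3→Moderate; E4→Moderate; E5→Aggressive.
Only (E3, Moderate) has each player best-responding; Nash payoffs (9, 0).
Sequential outcome (E5, Soft) differs from the Nash profile (E3, Moderate).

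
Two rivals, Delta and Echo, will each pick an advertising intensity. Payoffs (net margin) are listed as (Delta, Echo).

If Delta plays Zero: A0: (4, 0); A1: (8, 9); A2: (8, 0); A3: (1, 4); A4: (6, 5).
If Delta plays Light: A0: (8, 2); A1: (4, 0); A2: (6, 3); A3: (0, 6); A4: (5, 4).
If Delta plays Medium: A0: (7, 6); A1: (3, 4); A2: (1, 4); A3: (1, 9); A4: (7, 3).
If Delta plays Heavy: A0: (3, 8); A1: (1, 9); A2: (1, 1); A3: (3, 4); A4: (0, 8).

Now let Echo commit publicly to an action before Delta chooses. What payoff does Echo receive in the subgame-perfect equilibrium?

Delta best-responds to each possible Echo move:
- A0: Delta compares 4, 8, 7, 3 and picks Light; Echo would get 2.
- A1: Delta compares 8, 4, 3, 1 and picks Zero; Echo would get 9.
- A2: Delta compares 8, 6, 1, 1 and picks Zero; Echo would get 0.
- A3: Delta compares 1, 0, 1, 3 and picks Heavy; Echo would get 4.
- A4: Delta compares 6, 5, 7, 0 and picks Medium; Echo would get 3.
Among 2, 9, 0, 4, 3, the best is 9 at A1. Subgame-perfect outcome: (Zero, A1) with payoffs (8, 9).

9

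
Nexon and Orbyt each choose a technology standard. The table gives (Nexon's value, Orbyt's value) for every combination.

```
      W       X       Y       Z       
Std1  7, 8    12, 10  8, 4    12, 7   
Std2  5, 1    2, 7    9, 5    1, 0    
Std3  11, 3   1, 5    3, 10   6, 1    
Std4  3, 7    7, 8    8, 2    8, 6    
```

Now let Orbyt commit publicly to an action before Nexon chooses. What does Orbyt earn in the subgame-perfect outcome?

10

Nexon best-responds to each possible Orbyt move:
- W: BR = Std3, leader payoff 3.
- X: BR = Std1, leader payoff 10.
- Y: BR = Std2, leader payoff 5.
- Z: BR = Std1, leader payoff 7.
Orbyt's induced payoffs are 3, 10, 5, 7, so Orbyt commits to X. Subgame-perfect outcome: (Std1, X) with payoffs (12, 10).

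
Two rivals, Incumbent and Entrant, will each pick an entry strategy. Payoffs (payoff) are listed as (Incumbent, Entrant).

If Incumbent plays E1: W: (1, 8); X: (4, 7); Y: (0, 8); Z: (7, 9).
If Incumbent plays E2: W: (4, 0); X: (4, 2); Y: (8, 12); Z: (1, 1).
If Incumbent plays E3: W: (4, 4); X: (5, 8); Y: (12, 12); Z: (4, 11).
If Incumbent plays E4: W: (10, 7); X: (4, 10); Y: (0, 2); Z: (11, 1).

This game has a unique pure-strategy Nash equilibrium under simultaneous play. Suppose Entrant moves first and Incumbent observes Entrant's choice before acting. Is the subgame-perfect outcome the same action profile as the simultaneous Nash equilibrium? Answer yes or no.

yes

Work backward from Incumbent's decision.
- W → Incumbent plays E4 (best of 1, 4, 4, 10); Entrant gets 7.
- X → Incumbent plays E3 (best of 4, 4, 5, 4); Entrant gets 8.
- Y → Incumbent plays E3 (best of 0, 8, 12, 0); Entrant gets 12.
- Z → Incumbent plays E4 (best of 7, 1, 4, 11); Entrant gets 1.
Entrant's induced payoffs are 7, 8, 12, 1, so Entrant commits to Y. Subgame-perfect outcome: (E3, Y) with payoffs (12, 12).
Under simultaneous play:
Incumbent's best replies: W→E4; X→E3; Y→E3; Z→E4.
Entrant's best replies: E1→Z; E2→Y; E3→Y; E4→X.
Only (E3, Y) has each player best-responding; Nash payoffs (12, 12).
Sequential outcome (E3, Y) coincides with the Nash profile (E3, Y).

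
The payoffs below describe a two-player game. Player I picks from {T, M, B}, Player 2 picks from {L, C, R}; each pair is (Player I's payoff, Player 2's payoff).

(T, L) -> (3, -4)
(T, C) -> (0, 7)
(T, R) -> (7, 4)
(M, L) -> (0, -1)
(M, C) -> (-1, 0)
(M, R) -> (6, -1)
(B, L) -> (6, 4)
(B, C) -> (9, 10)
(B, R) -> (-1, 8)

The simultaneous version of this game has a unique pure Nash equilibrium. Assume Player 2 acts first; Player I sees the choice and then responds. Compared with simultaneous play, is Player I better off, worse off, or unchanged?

unchanged

Work backward from Player I's decision.
- L → Player I plays B (best of 3, 0, 6); Player 2 gets 4.
- C → Player I plays B (best of 0, -1, 9); Player 2 gets 10.
- R → Player I plays T (best of 7, 6, -1); Player 2 gets 4.
Among 4, 10, 4, the best is 10 at C. Subgame-perfect outcome: (B, C) with payoffs (9, 10).
Now find the simultaneous Nash equilibrium.
Player I's best replies: L→B; C→B; R→T.
Player 2's best replies: T→C; M→C; B→C.
The unique mutual best reply is (B, C), giving (9, 10).
Player I earns 9 sequentially versus 9 at the Nash outcome: unchanged.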